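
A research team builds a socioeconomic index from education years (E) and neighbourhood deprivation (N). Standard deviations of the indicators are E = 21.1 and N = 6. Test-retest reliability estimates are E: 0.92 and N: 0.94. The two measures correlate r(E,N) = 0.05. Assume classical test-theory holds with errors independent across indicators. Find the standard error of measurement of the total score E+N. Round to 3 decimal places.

Var(total) = 481.21 + 12.66 = 493.87.
True-score variance = 443.433 + 12.66 = 456.093, so reliability = 0.9235.
Error variance = 493.87 − 456.093 = 37.7768; SEM = √37.7768 = 6.146.

6.146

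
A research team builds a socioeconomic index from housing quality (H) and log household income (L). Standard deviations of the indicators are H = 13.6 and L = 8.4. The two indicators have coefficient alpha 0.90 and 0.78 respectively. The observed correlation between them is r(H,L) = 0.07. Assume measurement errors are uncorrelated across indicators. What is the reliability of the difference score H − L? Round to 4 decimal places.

0.8580

Var(H−L) = 13.6² + 8.4² − 2·13.6·8.4·0.07 = 255.52 − 15.9936 = 239.526.
Under uncorrelated errors the observed covariances equal the true-score covariances, so only the own-variance terms attenuate.
True-score variance = [13.6²·0.90 + 8.4²·0.78] − 15.9936 = 221.501 − 15.9936 = 205.507.
Reliability = 205.507 / 239.526 = 0.8580.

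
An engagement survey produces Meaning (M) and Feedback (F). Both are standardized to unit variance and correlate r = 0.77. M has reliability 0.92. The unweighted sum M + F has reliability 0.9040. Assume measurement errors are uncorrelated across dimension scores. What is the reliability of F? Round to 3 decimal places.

Var(M+F) = 2 + 2·0.77 = 3.540.
True-score variance = ρ_M + ρ_F + 2·0.77, so 0.9040 = (0.92 + ρ_F + 1.54) / 3.540.
ρ_F = 0.9040·3.540 − 0.92 − 1.54 = 0.740.

0.740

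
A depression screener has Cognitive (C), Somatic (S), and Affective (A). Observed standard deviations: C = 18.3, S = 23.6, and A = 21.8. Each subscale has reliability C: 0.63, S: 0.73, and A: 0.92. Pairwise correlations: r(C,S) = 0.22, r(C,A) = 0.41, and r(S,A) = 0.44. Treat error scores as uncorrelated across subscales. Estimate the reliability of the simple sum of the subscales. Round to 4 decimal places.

Var(C+S+A) = 18.3² + 23.6² + 21.8² + 2·[18.3·23.6·0.22 + 18.3·21.8·0.41 + 23.6·21.8·0.44] = 1367.09 + 969.9 = 2336.99.
With uncorrelated errors the cross-covariances are all true-score covariance, so they carry over unchanged; only the diagonal terms shrink to ρᵢσᵢ².
True-score variance = [18.3²·0.63 + 23.6²·0.73 + 21.8²·0.92] + 969.9 = 1054.78 + 969.9 = 2024.68.
Reliability = 2024.68 / 2336.99 = 0.8664.

0.8664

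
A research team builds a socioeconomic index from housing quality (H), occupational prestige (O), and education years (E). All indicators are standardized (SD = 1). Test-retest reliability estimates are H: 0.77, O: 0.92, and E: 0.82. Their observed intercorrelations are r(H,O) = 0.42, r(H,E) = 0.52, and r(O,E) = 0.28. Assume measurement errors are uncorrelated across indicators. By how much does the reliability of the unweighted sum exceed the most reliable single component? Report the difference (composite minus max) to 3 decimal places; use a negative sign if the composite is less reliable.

-0.010

Var(sum) = 3 + 2.44 = 5.44; true-score variance = 2.51 + 2.44 = 4.95; composite reliability = 0.9099.
Max component reliability = 0.9200.
Difference = 0.9099 − 0.9200 = -0.010.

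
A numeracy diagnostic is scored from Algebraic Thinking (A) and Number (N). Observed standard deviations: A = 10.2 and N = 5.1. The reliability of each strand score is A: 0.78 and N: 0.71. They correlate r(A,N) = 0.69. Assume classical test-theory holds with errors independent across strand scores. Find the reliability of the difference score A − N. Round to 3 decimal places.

Var(A−N) = 10.2² + 5.1² − 2·10.2·5.1·0.69 = 130.05 − 71.7876 = 58.2624.
Because errors are independent across components, Cov(Tᵢ,Tⱼ) = Cov(Xᵢ,Xⱼ); the off-diagonal part of the true-score variance is the same as above.
True-score variance = [10.2²·0.78 + 5.1²·0.71] − 71.7876 = 99.6183 − 71.7876 = 27.8307.
Reliability = 27.8307 / 58.2624 = 0.478.

0.478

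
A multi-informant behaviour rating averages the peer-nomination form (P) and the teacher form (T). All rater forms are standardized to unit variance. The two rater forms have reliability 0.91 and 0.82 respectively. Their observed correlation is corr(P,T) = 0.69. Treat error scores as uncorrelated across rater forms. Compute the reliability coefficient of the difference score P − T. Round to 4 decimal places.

Var(P−T) = 1 + 1 − 2·0.69 = 2 − 1.38 = 0.62.
Because errors are independent across components, Cov(Tᵢ,Tⱼ) = Cov(Xᵢ,Xⱼ); the off-diagonal part of the true-score variance is the same as above.
True-score variance = [0.91 + 0.82] − 1.38 = 1.73 − 1.38 = 0.35.
Reliability = 0.35 / 0.62 = 0.5645.

0.5645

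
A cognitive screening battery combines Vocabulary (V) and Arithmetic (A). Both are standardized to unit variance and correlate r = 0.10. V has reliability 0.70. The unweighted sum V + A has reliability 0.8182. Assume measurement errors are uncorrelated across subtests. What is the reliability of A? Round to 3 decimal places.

Var(V+A) = 2 + 2·0.10 = 2.200.
True-score variance = ρ_V + ρ_A + 2·0.10, so 0.8182 = (0.70 + ρ_A + 0.20) / 2.200.
ρ_A = 0.8182·2.200 − 0.70 − 0.20 = 0.900.

0.900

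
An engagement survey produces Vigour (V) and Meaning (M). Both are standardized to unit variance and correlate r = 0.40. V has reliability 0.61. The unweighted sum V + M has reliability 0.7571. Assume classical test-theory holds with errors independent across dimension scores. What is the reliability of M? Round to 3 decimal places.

0.710

Var(V+M) = 2 + 2·0.40 = 2.800.
True-score variance = ρ_V + ρ_M + 2·0.40, so 0.7571 = (0.61 + ρ_M + 0.80) / 2.800.
ρ_M = 0.7571·2.800 − 0.61 − 0.80 = 0.710.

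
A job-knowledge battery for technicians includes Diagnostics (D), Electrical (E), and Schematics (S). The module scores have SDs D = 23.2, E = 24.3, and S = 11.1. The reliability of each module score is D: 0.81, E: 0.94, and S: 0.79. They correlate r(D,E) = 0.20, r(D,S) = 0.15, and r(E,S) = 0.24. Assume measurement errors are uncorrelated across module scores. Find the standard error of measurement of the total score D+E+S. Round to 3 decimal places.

12.789

Var(total) = 1251.94 + 432.23 = 1684.17.
True-score variance = 1088.37 + 432.23 = 1520.6, so reliability = 0.9029.
Error variance = 1684.17 − 1520.6 = 163.569; SEM = √163.569 = 12.789.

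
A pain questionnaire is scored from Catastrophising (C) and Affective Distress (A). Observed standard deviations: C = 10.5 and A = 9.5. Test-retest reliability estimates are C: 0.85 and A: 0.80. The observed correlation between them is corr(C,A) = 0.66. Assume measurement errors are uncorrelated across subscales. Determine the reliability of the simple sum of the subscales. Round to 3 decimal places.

Var(C+A) = 10.5² + 9.5² + 2·[10.5·9.5·0.66] = 200.5 + 131.67 = 332.17.
Because errors are independent across components, Cov(Tᵢ,Tⱼ) = Cov(Xᵢ,Xⱼ); the off-diagonal part of the true-score variance is the same as above.
True-score variance = [10.5²·0.85 + 9.5²·0.80] + 131.67 = 165.912 + 131.67 = 297.582.
Reliability = 297.582 / 332.17 = 0.896.

0.896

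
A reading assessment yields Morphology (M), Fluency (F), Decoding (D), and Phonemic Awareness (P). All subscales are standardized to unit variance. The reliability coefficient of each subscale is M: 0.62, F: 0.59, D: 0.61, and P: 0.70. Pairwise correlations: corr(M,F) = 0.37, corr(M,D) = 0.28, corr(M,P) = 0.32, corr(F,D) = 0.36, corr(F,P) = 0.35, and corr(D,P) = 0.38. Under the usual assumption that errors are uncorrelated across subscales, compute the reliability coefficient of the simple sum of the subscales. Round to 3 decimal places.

0.818

Var(M+F+D+P) = 4 + 2·[0.37 + 0.28 + 0.32 + 0.36 + 0.35 + 0.38] = 4 + 4.12 = 8.12.
Under uncorrelated errors the observed covariances equal the true-score covariances, so only the own-variance terms attenuate.
True-score variance = [0.62 + 0.59 + 0.61 + 0.70] + 4.12 = 2.52 + 4.12 = 6.64.
Reliability = 6.64 / 8.12 = 0.818.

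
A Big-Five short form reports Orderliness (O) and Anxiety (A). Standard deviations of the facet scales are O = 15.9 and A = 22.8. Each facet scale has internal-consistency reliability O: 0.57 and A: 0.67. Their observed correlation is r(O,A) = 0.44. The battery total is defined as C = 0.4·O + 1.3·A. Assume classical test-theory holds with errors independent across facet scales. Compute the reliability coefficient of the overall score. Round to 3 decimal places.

0.717

Var(C) = 0.4²·15.9² + 1.3²·22.8² + 2·[0.52·15.9·22.8·0.44] = 918.979 + 165.889 = 1084.87.
Because errors are independent across components, Cov(Tᵢ,Tⱼ) = Cov(Xᵢ,Xⱼ); the off-diagonal part of the true-score variance is the same as above.
True-score variance = [0.4²·15.9²·0.57 + 1.3²·22.8²·0.67] + 165.889 = 611.671 + 165.889 = 777.56.
Reliability = 777.56 / 1084.87 = 0.717.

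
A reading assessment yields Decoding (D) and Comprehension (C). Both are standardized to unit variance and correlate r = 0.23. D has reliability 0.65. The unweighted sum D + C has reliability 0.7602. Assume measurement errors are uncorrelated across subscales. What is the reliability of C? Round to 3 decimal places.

Var(D+C) = 2 + 2·0.23 = 2.460.
True-score variance = ρ_D + ρ_C + 2·0.23, so 0.7602 = (0.65 + ρ_C + 0.46) / 2.460.
ρ_C = 0.7602·2.460 − 0.65 − 0.46 = 0.760.

0.760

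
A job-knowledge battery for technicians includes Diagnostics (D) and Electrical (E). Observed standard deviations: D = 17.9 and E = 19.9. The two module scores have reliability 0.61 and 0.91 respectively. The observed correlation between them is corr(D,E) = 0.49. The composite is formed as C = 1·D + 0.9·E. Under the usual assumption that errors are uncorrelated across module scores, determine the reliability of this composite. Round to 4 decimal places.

Var(C) = 17.9² + 0.9²·19.9² + 2·[0.9·17.9·19.9·0.49] = 641.178 + 314.177 = 955.355.
Because errors are independent across components, Cov(Tᵢ,Tⱼ) = Cov(Xᵢ,Xⱼ); the off-diagonal part of the true-score variance is the same as above.
True-score variance = [17.9²·0.61 + 0.9²·19.9²·0.91] + 314.177 = 487.349 + 314.177 = 801.526.
Reliability = 801.526 / 955.355 = 0.8390.

0.8390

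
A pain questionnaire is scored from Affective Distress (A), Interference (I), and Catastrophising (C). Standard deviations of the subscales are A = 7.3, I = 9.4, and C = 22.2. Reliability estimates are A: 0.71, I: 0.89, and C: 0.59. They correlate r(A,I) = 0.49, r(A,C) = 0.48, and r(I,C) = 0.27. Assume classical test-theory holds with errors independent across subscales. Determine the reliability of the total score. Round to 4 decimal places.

Var(A+I+C) = 7.3² + 9.4² + 22.2² + 2·[7.3·9.4·0.49 + 7.3·22.2·0.48 + 9.4·22.2·0.27] = 634.49 + 335.512 = 970.002.
Under uncorrelated errors the observed covariances equal the true-score covariances, so only the own-variance terms attenuate.
True-score variance = [7.3²·0.71 + 9.4²·0.89 + 22.2²·0.59] + 335.512 = 407.252 + 335.512 = 742.764.
Reliability = 742.764 / 970.002 = 0.7657.

0.7657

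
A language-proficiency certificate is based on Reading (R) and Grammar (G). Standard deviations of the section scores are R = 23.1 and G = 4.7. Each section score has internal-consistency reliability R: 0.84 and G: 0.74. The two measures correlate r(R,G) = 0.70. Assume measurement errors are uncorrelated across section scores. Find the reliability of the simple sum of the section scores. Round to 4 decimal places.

0.8712

Var(R+G) = 23.1² + 4.7² + 2·[23.1·4.7·0.70] = 555.7 + 151.998 = 707.698.
Because errors are independent across components, Cov(Tᵢ,Tⱼ) = Cov(Xᵢ,Xⱼ); the off-diagonal part of the true-score variance is the same as above.
True-score variance = [23.1²·0.84 + 4.7²·0.74] + 151.998 = 464.579 + 151.998 = 616.577.
Reliability = 616.577 / 707.698 = 0.8712.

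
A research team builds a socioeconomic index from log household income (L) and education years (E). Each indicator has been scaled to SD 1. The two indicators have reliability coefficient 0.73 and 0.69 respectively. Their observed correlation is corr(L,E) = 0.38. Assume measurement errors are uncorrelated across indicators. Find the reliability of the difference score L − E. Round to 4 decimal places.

Var(L−E) = 1 + 1 − 2·0.38 = 2 − 0.76 = 1.24.
Because errors are independent across components, Cov(Tᵢ,Tⱼ) = Cov(Xᵢ,Xⱼ); the off-diagonal part of the true-score variance is the same as above.
True-score variance = [0.73 + 0.69] − 0.76 = 1.42 − 0.76 = 0.66.
Reliability = 0.66 / 1.24 = 0.5323.

0.5323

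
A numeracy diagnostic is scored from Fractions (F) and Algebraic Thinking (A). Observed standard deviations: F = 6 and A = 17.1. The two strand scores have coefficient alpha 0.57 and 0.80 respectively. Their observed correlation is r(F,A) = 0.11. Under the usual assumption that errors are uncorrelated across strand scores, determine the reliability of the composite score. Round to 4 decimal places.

Var(F+A) = 6² + 17.1² + 2·[6·17.1·0.11] = 328.41 + 22.572 = 350.982.
With uncorrelated errors the cross-covariances are all true-score covariance, so they carry over unchanged; only the diagonal terms shrink to ρᵢσᵢ².
True-score variance = [6²·0.57 + 17.1²·0.80] + 22.572 = 254.448 + 22.572 = 277.02.
Reliability = 277.02 / 350.982 = 0.7893.

0.7893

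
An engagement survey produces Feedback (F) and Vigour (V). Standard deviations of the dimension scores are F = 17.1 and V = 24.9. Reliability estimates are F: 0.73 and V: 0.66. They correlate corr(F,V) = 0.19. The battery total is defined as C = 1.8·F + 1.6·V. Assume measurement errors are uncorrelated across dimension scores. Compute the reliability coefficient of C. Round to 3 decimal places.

Var(C) = 1.8²·17.1² + 1.6²·24.9² + 2·[2.88·17.1·24.9·0.19] = 2534.63 + 465.985 = 3000.62.
Under uncorrelated errors the observed covariances equal the true-score covariances, so only the own-variance terms attenuate.
True-score variance = [1.8²·17.1²·0.73 + 1.6²·24.9²·0.66] + 465.985 = 1739.18 + 465.985 = 2205.16.
Reliability = 2205.16 / 3000.62 = 0.735.

0.735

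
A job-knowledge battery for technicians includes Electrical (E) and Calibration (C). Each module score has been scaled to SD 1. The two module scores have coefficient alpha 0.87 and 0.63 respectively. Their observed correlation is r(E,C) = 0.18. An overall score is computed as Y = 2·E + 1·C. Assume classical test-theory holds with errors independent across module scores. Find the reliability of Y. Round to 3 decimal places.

0.844

Var(Y) = 2² + 1 + 2·[2·0.18] = 5 + 0.72 = 5.72.
Because errors are independent across components, Cov(Tᵢ,Tⱼ) = Cov(Xᵢ,Xⱼ); the off-diagonal part of the true-score variance is the same as above.
True-score variance = [2²·0.87 + 0.63] + 0.72 = 4.11 + 0.72 = 4.83.
Reliability = 4.83 / 5.72 = 0.844.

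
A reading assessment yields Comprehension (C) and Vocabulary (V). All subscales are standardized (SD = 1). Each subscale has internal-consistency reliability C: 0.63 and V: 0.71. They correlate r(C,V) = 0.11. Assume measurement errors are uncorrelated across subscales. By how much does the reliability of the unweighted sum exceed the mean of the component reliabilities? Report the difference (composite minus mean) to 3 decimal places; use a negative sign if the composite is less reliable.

Var(sum) = 2 + 0.22 = 2.22; true-score variance = 1.34 + 0.22 = 1.56; composite reliability = 0.7027.
Mean component reliability = 0.6700.
Difference = 0.7027 − 0.6700 = 0.033.

0.033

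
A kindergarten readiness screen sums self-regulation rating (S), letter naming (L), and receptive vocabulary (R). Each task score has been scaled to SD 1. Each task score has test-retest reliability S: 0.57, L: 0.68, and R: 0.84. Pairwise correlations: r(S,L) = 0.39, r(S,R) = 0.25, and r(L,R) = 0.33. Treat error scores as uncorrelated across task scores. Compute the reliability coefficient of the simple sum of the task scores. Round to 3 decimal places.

0.816

Var(S+L+R) = 3 + 2·[0.39 + 0.25 + 0.33] = 3 + 1.94 = 4.94.
Under uncorrelated errors the observed covariances equal the true-score covariances, so only the own-variance terms attenuate.
True-score variance = [0.57 + 0.68 + 0.84] + 1.94 = 2.09 + 1.94 = 4.03.
Reliability = 4.03 / 4.94 = 0.816.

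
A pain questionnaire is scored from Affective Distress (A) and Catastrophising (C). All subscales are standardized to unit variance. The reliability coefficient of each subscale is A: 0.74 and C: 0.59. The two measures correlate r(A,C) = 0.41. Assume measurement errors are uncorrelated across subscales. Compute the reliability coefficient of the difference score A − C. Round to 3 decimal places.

0.432

Var(A−C) = 1 + 1 − 2·0.41 = 2 − 0.82 = 1.18.
Under uncorrelated errors the observed covariances equal the true-score covariances, so only the own-variance terms attenuate.
True-score variance = [0.74 + 0.59] − 0.82 = 1.33 − 0.82 = 0.51.
Reliability = 0.51 / 1.18 = 0.432.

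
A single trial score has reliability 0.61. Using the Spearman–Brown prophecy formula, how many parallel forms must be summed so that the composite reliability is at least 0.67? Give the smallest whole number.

2

k ≥ ρ*(1−ρ₁)/(ρ₁(1−ρ*)) = 0.67·0.39 / (0.61·0.33) = 1.298.
Smallest integer k = 2.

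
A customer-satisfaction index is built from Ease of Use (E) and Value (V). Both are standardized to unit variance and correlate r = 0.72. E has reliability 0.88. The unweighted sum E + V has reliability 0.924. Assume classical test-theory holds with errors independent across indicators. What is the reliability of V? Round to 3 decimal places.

Var(E+V) = 2 + 2·0.72 = 3.440.
True-score variance = ρ_E + ρ_V + 2·0.72, so 0.924 = (0.88 + ρ_V + 1.44) / 3.440.
ρ_V = 0.924·3.440 − 0.88 − 1.44 = 0.859.

0.859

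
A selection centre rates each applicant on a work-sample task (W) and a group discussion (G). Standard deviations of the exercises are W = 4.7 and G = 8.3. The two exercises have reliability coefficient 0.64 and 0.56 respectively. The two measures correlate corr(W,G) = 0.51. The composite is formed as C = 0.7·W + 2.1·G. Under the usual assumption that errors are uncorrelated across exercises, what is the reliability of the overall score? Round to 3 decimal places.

Var(C) = 0.7²·4.7² + 2.1²·8.3² + 2·[1.47·4.7·8.3·0.51] = 314.629 + 58.4916 = 373.121.
With uncorrelated errors the cross-covariances are all true-score covariance, so they carry over unchanged; only the diagonal terms shrink to ρᵢσᵢ².
True-score variance = [0.7²·4.7²·0.64 + 2.1²·8.3²·0.56] + 58.4916 = 177.058 + 58.4916 = 235.55.
Reliability = 235.55 / 373.121 = 0.631.

0.631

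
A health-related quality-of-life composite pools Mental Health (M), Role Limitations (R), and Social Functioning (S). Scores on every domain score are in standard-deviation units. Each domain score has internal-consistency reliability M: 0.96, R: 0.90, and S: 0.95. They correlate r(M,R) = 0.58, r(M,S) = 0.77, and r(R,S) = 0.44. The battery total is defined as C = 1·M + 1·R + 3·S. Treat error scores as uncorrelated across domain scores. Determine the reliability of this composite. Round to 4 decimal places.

Var(C) = 1 + 1 + 3² + 2·[0.58 + 3·0.77 + 3·0.44] = 11 + 8.42 = 19.42.
With uncorrelated errors the cross-covariances are all true-score covariance, so they carry over unchanged; only the diagonal terms shrink to ρᵢσᵢ².
True-score variance = [0.96 + 0.90 + 3²·0.95] + 8.42 = 10.41 + 8.42 = 18.83.
Reliability = 18.83 / 19.42 = 0.9696.

0.9696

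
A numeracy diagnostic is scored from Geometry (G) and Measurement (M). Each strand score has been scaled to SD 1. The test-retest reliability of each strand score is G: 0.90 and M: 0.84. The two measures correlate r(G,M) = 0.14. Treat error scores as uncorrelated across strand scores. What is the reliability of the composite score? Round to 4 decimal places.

0.8860

Var(G+M) = 2 + 2·[0.14] = 2 + 0.28 = 2.28.
With uncorrelated errors the cross-covariances are all true-score covariance, so they carry over unchanged; only the diagonal terms shrink to ρᵢσᵢ².
True-score variance = [0.90 + 0.84] + 0.28 = 1.74 + 0.28 = 2.02.
Reliability = 2.02 / 2.28 = 0.8860.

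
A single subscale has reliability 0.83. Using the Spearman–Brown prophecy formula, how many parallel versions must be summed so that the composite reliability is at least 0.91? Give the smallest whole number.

k ≥ ρ*(1−ρ₁)/(ρ₁(1−ρ*)) = 0.91·0.17 / (0.83·0.09) = 2.071.
Smallest integer k = 3.

3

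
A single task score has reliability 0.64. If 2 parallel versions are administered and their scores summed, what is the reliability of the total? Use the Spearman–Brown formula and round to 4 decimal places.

ρ_k = kρ / (1 + (k−1)ρ) = 2·0.64 / (1 + 1·0.64) = 1.280 / 1.640 = 0.7805.

0.7805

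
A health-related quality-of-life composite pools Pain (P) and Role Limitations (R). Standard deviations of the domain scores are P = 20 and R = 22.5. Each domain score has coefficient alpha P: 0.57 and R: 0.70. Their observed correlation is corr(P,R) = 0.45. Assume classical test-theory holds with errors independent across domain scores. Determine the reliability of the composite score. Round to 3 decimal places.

Var(P+R) = 20² + 22.5² + 2·[20·22.5·0.45] = 906.25 + 405 = 1311.25.
Under uncorrelated errors the observed covariances equal the true-score covariances, so only the own-variance terms attenuate.
True-score variance = [20²·0.57 + 22.5²·0.70] + 405 = 582.375 + 405 = 987.375.
Reliability = 987.375 / 1311.25 = 0.753.

0.753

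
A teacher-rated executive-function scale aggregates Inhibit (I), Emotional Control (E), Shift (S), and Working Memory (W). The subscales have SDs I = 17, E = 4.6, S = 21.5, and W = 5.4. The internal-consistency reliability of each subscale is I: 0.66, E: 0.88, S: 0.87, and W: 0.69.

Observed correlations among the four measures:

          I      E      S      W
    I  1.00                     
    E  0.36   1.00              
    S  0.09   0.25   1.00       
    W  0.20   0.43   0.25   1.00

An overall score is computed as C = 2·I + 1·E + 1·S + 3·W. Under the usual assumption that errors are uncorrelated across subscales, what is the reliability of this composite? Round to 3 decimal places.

0.798

Var(C) = 2²·17² + 4.6² + 21.5² + 3²·5.4² + 2·[2·17·4.6·0.36 + 2·17·21.5·0.09 + 6·17·5.4·0.20 + 4.6·21.5·0.25 + 3·4.6·5.4·0.43 + 3·21.5·5.4·0.25] = 1901.85 + 752.195 = 2654.05.
With uncorrelated errors the cross-covariances are all true-score covariance, so they carry over unchanged; only the diagonal terms shrink to ρᵢσᵢ².
True-score variance = [2²·17²·0.66 + 4.6²·0.88 + 21.5²·0.87 + 3²·5.4²·0.69] + 752.195 = 1364.82 + 752.195 = 2117.02.
Reliability = 2117.02 / 2654.05 = 0.798.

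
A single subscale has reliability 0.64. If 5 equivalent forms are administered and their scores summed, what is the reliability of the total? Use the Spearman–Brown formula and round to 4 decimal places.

ρ_k = kρ / (1 + (k−1)ρ) = 5·0.64 / (1 + 4·0.64) = 3.200 / 3.560 = 0.8989.

0.8989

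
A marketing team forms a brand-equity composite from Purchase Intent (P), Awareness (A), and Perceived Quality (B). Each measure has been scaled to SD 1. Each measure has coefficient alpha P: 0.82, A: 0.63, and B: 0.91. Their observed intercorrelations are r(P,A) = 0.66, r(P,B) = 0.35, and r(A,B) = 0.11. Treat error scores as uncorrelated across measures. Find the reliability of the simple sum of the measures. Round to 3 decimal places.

Var(P+A+B) = 3 + 2·[0.66 + 0.35 + 0.11] = 3 + 2.24 = 5.24.
Because errors are independent across components, Cov(Tᵢ,Tⱼ) = Cov(Xᵢ,Xⱼ); the off-diagonal part of the true-score variance is the same as above.
True-score variance = [0.82 + 0.63 + 0.91] + 2.24 = 2.36 + 2.24 = 4.6.
Reliability = 4.6 / 5.24 = 0.878.

0.878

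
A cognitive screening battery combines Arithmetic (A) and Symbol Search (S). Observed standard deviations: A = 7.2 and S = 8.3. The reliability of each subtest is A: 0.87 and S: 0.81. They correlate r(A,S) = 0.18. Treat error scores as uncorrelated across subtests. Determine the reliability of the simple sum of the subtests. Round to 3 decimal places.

0.861

Var(A+S) = 7.2² + 8.3² + 2·[7.2·8.3·0.18] = 120.73 + 21.5136 = 142.244.
With uncorrelated errors the cross-covariances are all true-score covariance, so they carry over unchanged; only the diagonal terms shrink to ρᵢσᵢ².
True-score variance = [7.2²·0.87 + 8.3²·0.81] + 21.5136 = 100.902 + 21.5136 = 122.415.
Reliability = 122.415 / 142.244 = 0.861.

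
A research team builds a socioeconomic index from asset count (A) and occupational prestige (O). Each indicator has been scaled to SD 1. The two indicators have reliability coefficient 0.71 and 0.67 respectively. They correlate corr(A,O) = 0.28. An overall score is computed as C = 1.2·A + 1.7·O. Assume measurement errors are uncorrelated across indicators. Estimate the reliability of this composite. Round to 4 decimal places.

Var(C) = 1.2² + 1.7² + 2·[2.04·0.28] = 4.33 + 1.1424 = 5.4724.
Under uncorrelated errors the observed covariances equal the true-score covariances, so only the own-variance terms attenuate.
True-score variance = [1.2²·0.71 + 1.7²·0.67] + 1.1424 = 2.9587 + 1.1424 = 4.1011.
Reliability = 4.1011 / 5.4724 = 0.7494.

0.7494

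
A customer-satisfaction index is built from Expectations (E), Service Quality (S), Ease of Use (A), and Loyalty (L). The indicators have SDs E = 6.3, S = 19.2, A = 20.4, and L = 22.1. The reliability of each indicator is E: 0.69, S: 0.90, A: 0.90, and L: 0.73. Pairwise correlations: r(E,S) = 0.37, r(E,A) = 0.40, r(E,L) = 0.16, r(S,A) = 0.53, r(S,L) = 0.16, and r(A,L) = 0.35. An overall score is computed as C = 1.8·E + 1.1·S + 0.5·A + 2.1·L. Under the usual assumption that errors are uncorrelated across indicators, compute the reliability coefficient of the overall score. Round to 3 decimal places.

Var(C) = 1.8²·6.3² + 1.1²·19.2² + 0.5²·20.4² + 2.1²·22.1² + 2·[1.98·6.3·19.2·0.37 + 0.9·6.3·20.4·0.40 + 3.78·6.3·22.1·0.16 + 0.55·19.2·20.4·0.53 + 2.31·19.2·22.1·0.16 + 1.05·20.4·22.1·0.35] = 2832.58 + 1311.55 = 4144.13.
Under uncorrelated errors the observed covariances equal the true-score covariances, so only the own-variance terms attenuate.
True-score variance = [1.8²·6.3²·0.69 + 1.1²·19.2²·0.90 + 0.5²·20.4²·0.90 + 2.1²·22.1²·0.73] + 1311.55 = 2156.15 + 1311.55 = 3467.71.
Reliability = 3467.71 / 4144.13 = 0.837.

0.837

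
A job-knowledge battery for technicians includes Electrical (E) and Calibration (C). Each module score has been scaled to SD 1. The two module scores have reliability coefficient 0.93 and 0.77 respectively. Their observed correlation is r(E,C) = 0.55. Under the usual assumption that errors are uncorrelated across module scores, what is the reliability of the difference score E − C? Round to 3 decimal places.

Var(E−C) = 1 + 1 − 2·0.55 = 2 − 1.1 = 0.9.
Under uncorrelated errors the observed covariances equal the true-score covariances, so only the own-variance terms attenuate.
True-score variance = [0.93 + 0.77] − 1.1 = 1.7 − 1.1 = 0.6.
Reliability = 0.6 / 0.9 = 0.667.

0.667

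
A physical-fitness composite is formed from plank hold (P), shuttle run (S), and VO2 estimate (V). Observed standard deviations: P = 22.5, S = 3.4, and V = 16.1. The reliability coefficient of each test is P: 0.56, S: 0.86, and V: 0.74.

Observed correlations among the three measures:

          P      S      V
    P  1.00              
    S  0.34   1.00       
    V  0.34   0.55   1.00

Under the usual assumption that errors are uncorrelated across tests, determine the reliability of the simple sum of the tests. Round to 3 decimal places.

Var(P+S+V) = 22.5² + 3.4² + 16.1² + 2·[22.5·3.4·0.34 + 22.5·16.1·0.34 + 3.4·16.1·0.55] = 777.02 + 358.564 = 1135.58.
With uncorrelated errors the cross-covariances are all true-score covariance, so they carry over unchanged; only the diagonal terms shrink to ρᵢσᵢ².
True-score variance = [22.5²·0.56 + 3.4²·0.86 + 16.1²·0.74] + 358.564 = 485.257 + 358.564 = 843.821.
Reliability = 843.821 / 1135.58 = 0.743.

0.743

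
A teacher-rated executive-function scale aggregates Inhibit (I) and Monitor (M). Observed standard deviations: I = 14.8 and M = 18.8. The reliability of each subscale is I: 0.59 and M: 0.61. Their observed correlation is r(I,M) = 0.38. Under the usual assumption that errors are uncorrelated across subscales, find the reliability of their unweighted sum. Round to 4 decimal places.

Var(I+M) = 14.8² + 18.8² + 2·[14.8·18.8·0.38] = 572.48 + 211.462 = 783.942.
Because errors are independent across components, Cov(Tᵢ,Tⱼ) = Cov(Xᵢ,Xⱼ); the off-diagonal part of the true-score variance is the same as above.
True-score variance = [14.8²·0.59 + 18.8²·0.61] + 211.462 = 344.832 + 211.462 = 556.294.
Reliability = 556.294 / 783.942 = 0.7096.

0.7096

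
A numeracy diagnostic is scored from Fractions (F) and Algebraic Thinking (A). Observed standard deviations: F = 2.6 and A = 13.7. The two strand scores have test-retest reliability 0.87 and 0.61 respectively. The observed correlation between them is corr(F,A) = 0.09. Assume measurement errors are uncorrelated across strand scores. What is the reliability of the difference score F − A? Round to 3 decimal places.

Var(F−A) = 2.6² + 13.7² − 2·2.6·13.7·0.09 = 194.45 − 6.4116 = 188.038.
Under uncorrelated errors the observed covariances equal the true-score covariances, so only the own-variance terms attenuate.
True-score variance = [2.6²·0.87 + 13.7²·0.61] − 6.4116 = 120.372 − 6.4116 = 113.96.
Reliability = 113.96 / 188.038 = 0.606.

0.606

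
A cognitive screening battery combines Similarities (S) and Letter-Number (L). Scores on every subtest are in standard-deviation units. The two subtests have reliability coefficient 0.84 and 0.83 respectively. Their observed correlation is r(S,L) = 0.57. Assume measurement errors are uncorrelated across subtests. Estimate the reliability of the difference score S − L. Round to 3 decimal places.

0.616

Var(S−L) = 1 + 1 − 2·0.57 = 2 − 1.14 = 0.86.
Under uncorrelated errors the observed covariances equal the true-score covariances, so only the own-variance terms attenuate.
True-score variance = [0.84 + 0.83] − 1.14 = 1.67 − 1.14 = 0.53.
Reliability = 0.53 / 0.86 = 0.616.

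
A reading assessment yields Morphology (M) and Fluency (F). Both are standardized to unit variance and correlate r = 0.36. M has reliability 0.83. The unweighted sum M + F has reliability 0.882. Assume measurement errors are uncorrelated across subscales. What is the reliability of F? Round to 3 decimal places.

Var(M+F) = 2 + 2·0.36 = 2.720.
True-score variance = ρ_M + ρ_F + 2·0.36, so 0.882 = (0.83 + ρ_F + 0.72) / 2.720.
ρ_F = 0.882·2.720 − 0.83 − 0.72 = 0.849.

0.849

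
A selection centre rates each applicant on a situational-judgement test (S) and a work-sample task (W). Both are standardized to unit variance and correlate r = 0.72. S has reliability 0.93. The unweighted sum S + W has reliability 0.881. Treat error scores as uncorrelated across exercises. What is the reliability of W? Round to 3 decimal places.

Var(S+W) = 2 + 2·0.72 = 3.440.
True-score variance = ρ_S + ρ_W + 2·0.72, so 0.881 = (0.93 + ρ_W + 1.44) / 3.440.
ρ_W = 0.881·3.440 − 0.93 − 1.44 = 0.661.

0.661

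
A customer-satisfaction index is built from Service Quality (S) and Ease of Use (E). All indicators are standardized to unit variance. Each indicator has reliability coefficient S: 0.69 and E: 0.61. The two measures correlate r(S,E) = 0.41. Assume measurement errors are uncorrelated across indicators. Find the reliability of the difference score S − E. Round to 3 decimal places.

Var(S−E) = 1 + 1 − 2·0.41 = 2 − 0.82 = 1.18.
Because errors are independent across components, Cov(Tᵢ,Tⱼ) = Cov(Xᵢ,Xⱼ); the off-diagonal part of the true-score variance is the same as above.
True-score variance = [0.69 + 0.61] − 0.82 = 1.3 − 0.82 = 0.48.
Reliability = 0.48 / 1.18 = 0.407.

0.407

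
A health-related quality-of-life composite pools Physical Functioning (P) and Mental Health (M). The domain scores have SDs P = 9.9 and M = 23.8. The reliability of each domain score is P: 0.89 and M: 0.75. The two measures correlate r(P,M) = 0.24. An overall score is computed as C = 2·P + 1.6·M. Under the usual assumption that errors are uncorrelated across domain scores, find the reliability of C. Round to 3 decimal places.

0.816

Var(C) = 2²·9.9² + 1.6²·23.8² + 2·[3.2·9.9·23.8·0.24] = 1842.13 + 361.912 = 2204.04.
Under uncorrelated errors the observed covariances equal the true-score covariances, so only the own-variance terms attenuate.
True-score variance = [2²·9.9²·0.89 + 1.6²·23.8²·0.75] + 361.912 = 1436.48 + 361.912 = 1798.39.
Reliability = 1798.39 / 2204.04 = 0.816.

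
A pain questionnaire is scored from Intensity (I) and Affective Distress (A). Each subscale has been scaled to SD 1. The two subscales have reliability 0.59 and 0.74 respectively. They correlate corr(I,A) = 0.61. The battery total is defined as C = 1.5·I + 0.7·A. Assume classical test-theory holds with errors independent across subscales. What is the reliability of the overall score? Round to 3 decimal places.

0.739

Var(C) = 1.5² + 0.7² + 2·[1.05·0.61] = 2.74 + 1.281 = 4.021.
Because errors are independent across components, Cov(Tᵢ,Tⱼ) = Cov(Xᵢ,Xⱼ); the off-diagonal part of the true-score variance is the same as above.
True-score variance = [1.5²·0.59 + 0.7²·0.74] + 1.281 = 1.6901 + 1.281 = 2.9711.
Reliability = 2.9711 / 4.021 = 0.739.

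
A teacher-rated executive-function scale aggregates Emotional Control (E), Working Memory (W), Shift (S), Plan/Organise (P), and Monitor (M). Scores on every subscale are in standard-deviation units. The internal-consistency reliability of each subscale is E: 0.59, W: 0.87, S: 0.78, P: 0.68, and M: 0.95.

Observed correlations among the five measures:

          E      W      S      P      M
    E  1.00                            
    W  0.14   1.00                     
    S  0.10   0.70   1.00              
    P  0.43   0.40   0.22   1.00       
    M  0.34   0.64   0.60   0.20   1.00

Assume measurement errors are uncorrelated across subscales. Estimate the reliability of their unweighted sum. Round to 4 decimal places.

Var(E+W+S+P+M) = 5 + 2·[0.14 + 0.10 + 0.43 + 0.34 + 0.70 + 0.40 + 0.64 + 0.22 + 0.60 + 0.20] = 5 + 7.54 = 12.54.
Under uncorrelated errors the observed covariances equal the true-score covariances, so only the own-variance terms attenuate.
True-score variance = [0.59 + 0.87 + 0.78 + 0.68 + 0.95] + 7.54 = 3.87 + 7.54 = 11.41.
Reliability = 11.41 / 12.54 = 0.9099.

0.9099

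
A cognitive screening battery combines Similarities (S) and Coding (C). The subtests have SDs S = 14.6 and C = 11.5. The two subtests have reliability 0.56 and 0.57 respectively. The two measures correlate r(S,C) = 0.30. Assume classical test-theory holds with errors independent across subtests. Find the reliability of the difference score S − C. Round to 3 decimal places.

0.384

Var(S−C) = 14.6² + 11.5² − 2·14.6·11.5·0.30 = 345.41 − 100.74 = 244.67.
Because errors are independent across components, Cov(Tᵢ,Tⱼ) = Cov(Xᵢ,Xⱼ); the off-diagonal part of the true-score variance is the same as above.
True-score variance = [14.6²·0.56 + 11.5²·0.57] − 100.74 = 194.752 − 100.74 = 94.0121.
Reliability = 94.0121 / 244.67 = 0.384.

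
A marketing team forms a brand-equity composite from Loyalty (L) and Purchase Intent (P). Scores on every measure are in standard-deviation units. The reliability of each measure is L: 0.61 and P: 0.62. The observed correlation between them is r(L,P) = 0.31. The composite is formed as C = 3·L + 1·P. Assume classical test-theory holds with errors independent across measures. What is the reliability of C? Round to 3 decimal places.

0.672

Var(C) = 3² + 1 + 2·[3·0.31] = 10 + 1.86 = 11.86.
Because errors are independent across components, Cov(Tᵢ,Tⱼ) = Cov(Xᵢ,Xⱼ); the off-diagonal part of the true-score variance is the same as above.
True-score variance = [3²·0.61 + 0.62] + 1.86 = 6.11 + 1.86 = 7.97.
Reliability = 7.97 / 11.86 = 0.672.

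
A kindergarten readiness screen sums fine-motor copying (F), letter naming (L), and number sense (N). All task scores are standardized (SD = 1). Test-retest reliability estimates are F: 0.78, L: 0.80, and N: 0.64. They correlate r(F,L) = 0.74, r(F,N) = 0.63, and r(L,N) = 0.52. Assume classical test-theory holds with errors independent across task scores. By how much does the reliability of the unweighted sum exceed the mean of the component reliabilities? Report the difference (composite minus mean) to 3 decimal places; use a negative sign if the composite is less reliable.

Var(sum) = 3 + 3.78 = 6.78; true-score variance = 2.22 + 3.78 = 6; composite reliability = 0.8850.
Mean component reliability = 0.7400.
Difference = 0.8850 − 0.7400 = 0.145.

0.145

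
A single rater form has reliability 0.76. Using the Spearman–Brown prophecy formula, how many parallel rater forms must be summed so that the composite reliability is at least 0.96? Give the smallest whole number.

8

k ≥ ρ*(1−ρ₁)/(ρ₁(1−ρ*)) = 0.96·0.24 / (0.76·0.04) = 7.579.
Smallest integer k = 8.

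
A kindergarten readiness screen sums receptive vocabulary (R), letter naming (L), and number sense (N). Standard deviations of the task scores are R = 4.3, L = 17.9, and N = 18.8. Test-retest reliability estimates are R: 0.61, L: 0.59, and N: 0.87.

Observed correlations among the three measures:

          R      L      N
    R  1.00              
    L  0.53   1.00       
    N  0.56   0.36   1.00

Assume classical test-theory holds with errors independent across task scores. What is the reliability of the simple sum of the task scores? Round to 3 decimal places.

0.833

Var(R+L+N) = 4.3² + 17.9² + 18.8² + 2·[4.3·17.9·0.53 + 4.3·18.8·0.56 + 17.9·18.8·0.36] = 692.34 + 414.423 = 1106.76.
Because errors are independent across components, Cov(Tᵢ,Tⱼ) = Cov(Xᵢ,Xⱼ); the off-diagonal part of the true-score variance is the same as above.
True-score variance = [4.3²·0.61 + 17.9²·0.59 + 18.8²·0.87] + 414.423 = 507.814 + 414.423 = 922.237.
Reliability = 922.237 / 1106.76 = 0.833.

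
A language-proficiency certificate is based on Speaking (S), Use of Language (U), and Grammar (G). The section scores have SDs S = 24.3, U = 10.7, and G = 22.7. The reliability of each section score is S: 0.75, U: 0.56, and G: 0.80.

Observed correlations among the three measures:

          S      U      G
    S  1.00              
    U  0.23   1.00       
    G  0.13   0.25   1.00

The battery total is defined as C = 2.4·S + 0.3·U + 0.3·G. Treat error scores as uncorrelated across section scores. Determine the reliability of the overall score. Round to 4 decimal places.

0.7638

Var(C) = 2.4²·24.3² + 0.3²·10.7² + 0.3²·22.7² + 2·[0.72·24.3·10.7·0.23 + 0.72·24.3·22.7·0.13 + 0.09·10.7·22.7·0.25] = 3457.9 + 200.307 = 3658.21.
With uncorrelated errors the cross-covariances are all true-score covariance, so they carry over unchanged; only the diagonal terms shrink to ρᵢσᵢ².
True-score variance = [2.4²·24.3²·0.75 + 0.3²·10.7²·0.56 + 0.3²·22.7²·0.80] + 200.307 = 2593.79 + 200.307 = 2794.09.
Reliability = 2794.09 / 3658.21 = 0.7638.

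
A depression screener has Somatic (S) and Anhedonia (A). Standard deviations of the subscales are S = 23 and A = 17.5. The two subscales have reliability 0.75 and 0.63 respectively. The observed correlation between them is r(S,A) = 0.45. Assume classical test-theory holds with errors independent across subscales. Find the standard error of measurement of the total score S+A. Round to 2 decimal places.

15.67

Var(total) = 835.25 + 362.25 = 1197.5.
True-score variance = 589.688 + 362.25 = 951.938, so reliability = 0.7949.
Error variance = 1197.5 − 951.938 = 245.562; SEM = √245.562 = 15.67.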